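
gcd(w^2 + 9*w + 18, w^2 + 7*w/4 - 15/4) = w + 3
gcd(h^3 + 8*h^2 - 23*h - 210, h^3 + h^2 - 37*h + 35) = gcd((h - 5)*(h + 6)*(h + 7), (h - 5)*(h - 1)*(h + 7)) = h^2 + 2*h - 35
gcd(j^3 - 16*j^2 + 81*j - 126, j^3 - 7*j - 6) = j - 3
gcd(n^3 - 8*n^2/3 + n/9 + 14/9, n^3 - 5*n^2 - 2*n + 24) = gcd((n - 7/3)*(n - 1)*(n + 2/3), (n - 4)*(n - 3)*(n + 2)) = 1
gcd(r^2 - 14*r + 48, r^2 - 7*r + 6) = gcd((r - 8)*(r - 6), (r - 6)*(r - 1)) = r - 6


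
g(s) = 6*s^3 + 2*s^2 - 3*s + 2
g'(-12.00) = 2541.00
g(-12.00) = -10042.00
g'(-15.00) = 3987.00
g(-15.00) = -19753.00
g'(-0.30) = -2.58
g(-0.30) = 2.92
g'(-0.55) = 0.25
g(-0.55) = 3.26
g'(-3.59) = 214.63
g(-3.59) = -239.06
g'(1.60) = 49.48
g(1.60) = 26.90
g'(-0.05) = -3.16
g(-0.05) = 2.15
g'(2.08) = 83.20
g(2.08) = 58.41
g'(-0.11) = -3.22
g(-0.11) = 2.35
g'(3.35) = 212.40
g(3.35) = 239.97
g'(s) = 18*s^2 + 4*s - 3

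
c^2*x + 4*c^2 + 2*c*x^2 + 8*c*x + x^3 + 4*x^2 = (c + x)^2*(x + 4)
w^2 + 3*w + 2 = (w + 1)*(w + 2)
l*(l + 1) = l^2 + l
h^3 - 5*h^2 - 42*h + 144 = (h - 8)*(h - 3)*(h + 6)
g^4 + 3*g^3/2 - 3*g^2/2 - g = g*(g - 1)*(g + 1/2)*(g + 2)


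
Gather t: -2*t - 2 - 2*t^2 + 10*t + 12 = -2*t^2 + 8*t + 10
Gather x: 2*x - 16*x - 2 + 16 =14 - 14*x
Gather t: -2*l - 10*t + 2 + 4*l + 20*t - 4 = 2*l + 10*t - 2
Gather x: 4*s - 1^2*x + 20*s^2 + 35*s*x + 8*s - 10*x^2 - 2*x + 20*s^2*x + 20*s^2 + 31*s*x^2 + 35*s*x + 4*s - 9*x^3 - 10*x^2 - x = 40*s^2 + 16*s - 9*x^3 + x^2*(31*s - 20) + x*(20*s^2 + 70*s - 4)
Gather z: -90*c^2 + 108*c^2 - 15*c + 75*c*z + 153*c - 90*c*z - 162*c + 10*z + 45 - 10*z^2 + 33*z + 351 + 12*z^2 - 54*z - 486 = 18*c^2 - 24*c + 2*z^2 + z*(-15*c - 11) - 90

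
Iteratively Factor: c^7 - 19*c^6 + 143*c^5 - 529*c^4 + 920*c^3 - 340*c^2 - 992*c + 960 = (c - 2)*(c^6 - 17*c^5 + 109*c^4 - 311*c^3 + 298*c^2 + 256*c - 480) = (c - 3)*(c - 2)*(c^5 - 14*c^4 + 67*c^3 - 110*c^2 - 32*c + 160) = (c - 4)*(c - 3)*(c - 2)*(c^4 - 10*c^3 + 27*c^2 - 2*c - 40) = (c - 4)^2*(c - 3)*(c - 2)*(c^3 - 6*c^2 + 3*c + 10) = (c - 5)*(c - 4)^2*(c - 3)*(c - 2)*(c^2 - c - 2) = (c - 5)*(c - 4)^2*(c - 3)*(c - 2)^2*(c + 1)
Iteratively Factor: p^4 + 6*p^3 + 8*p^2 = (p + 2)*(p^3 + 4*p^2) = p*(p + 2)*(p^2 + 4*p) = p*(p + 2)*(p + 4)*(p)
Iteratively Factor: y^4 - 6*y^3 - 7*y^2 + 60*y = (y - 4)*(y^3 - 2*y^2 - 15*y) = y*(y - 4)*(y^2 - 2*y - 15) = y*(y - 5)*(y - 4)*(y + 3)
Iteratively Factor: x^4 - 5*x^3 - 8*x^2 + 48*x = (x)*(x^3 - 5*x^2 - 8*x + 48) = x*(x + 3)*(x^2 - 8*x + 16) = x*(x - 4)*(x + 3)*(x - 4)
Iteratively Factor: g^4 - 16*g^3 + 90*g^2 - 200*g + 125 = (g - 1)*(g^3 - 15*g^2 + 75*g - 125) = (g - 5)*(g - 1)*(g^2 - 10*g + 25) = (g - 5)^2*(g - 1)*(g - 5)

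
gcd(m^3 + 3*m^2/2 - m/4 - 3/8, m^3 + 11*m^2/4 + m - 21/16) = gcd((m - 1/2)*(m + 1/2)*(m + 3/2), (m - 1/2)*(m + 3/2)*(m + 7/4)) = m^2 + m - 3/4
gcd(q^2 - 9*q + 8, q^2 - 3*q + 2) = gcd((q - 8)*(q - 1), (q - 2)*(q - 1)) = q - 1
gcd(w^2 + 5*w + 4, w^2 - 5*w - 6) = w + 1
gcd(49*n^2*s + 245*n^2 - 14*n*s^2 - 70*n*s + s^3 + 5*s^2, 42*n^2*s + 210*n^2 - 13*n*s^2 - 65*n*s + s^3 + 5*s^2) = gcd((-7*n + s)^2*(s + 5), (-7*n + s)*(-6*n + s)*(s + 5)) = -7*n*s - 35*n + s^2 + 5*s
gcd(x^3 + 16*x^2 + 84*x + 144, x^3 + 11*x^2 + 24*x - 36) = x^2 + 12*x + 36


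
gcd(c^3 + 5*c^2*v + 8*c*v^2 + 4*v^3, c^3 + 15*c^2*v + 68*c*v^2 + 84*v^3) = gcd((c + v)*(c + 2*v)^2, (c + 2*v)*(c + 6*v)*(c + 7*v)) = c + 2*v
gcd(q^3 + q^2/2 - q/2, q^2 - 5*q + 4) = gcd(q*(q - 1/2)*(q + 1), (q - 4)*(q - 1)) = 1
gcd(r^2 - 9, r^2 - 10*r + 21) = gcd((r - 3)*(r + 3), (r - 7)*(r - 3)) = r - 3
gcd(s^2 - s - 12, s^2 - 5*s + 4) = s - 4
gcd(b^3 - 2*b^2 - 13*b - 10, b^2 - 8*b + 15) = b - 5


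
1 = 1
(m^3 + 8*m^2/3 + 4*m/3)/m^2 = m + 8/3 + 4/(3*m)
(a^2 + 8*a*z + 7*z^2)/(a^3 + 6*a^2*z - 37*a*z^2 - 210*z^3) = (-a - z)/(-a^2 + a*z + 30*z^2)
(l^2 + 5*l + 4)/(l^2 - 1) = (l + 4)/(l - 1)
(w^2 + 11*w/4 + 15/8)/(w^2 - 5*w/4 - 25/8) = (2*w + 3)/(2*w - 5)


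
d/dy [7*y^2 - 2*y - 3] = 14*y - 2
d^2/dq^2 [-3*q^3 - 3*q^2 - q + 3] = -18*q - 6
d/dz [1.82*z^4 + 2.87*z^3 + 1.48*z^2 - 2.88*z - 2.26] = 7.28*z^3 + 8.61*z^2 + 2.96*z - 2.88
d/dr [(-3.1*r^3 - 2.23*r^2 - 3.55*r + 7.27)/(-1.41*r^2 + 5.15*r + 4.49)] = (4.371*r^4 - 31.93*r^3 - 58.247*r^2 + 0.475999999999992*r - 53.38)/(1.9881*r^4 - 14.523*r^3 + 13.8607*r^2 + 46.247*r + 20.1601)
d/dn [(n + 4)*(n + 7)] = 2*n + 11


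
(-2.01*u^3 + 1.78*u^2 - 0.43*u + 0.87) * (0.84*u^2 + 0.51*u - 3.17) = -1.6884*u^5 + 0.4701*u^4 + 6.9183*u^3 - 5.1311*u^2 + 1.8068*u - 2.7579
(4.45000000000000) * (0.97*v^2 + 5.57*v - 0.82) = 4.3165*v^2 + 24.7865*v - 3.649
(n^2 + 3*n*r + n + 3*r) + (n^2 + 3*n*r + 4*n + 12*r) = 2*n^2 + 6*n*r + 5*n + 15*r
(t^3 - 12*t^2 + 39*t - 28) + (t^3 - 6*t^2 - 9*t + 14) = 2*t^3 - 18*t^2 + 30*t - 14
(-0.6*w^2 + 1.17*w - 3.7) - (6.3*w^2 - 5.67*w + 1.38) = -6.9*w^2 + 6.84*w - 5.08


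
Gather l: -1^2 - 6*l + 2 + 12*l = 6*l + 1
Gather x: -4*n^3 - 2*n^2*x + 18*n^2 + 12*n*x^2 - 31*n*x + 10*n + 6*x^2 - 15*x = -4*n^3 + 18*n^2 + 10*n + x^2*(12*n + 6) + x*(-2*n^2 - 31*n - 15)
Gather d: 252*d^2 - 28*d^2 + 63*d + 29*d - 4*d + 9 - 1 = 224*d^2 + 88*d + 8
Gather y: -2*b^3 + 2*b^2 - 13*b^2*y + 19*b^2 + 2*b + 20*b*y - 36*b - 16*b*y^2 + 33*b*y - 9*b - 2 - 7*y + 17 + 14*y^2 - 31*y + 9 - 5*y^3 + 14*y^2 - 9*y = -2*b^3 + 21*b^2 - 43*b - 5*y^3 + y^2*(28 - 16*b) + y*(-13*b^2 + 53*b - 47) + 24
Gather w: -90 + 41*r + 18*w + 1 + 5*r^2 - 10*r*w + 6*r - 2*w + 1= 5*r^2 + 47*r + w*(16 - 10*r) - 88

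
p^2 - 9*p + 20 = (p - 5)*(p - 4)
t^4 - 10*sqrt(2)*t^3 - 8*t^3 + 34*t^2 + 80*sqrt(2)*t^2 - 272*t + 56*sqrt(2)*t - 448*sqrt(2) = (t - 8)*(t - 7*sqrt(2))*(t - 4*sqrt(2))*(t + sqrt(2))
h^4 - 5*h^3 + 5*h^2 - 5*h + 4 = (h - 4)*(h - 1)*(h - I)*(h + I)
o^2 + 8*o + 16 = (o + 4)^2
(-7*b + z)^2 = 49*b^2 - 14*b*z + z^2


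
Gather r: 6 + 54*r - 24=54*r - 18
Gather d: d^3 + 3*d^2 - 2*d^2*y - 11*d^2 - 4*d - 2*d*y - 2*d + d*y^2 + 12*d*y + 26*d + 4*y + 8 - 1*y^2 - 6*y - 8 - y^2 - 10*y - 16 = d^3 + d^2*(-2*y - 8) + d*(y^2 + 10*y + 20) - 2*y^2 - 12*y - 16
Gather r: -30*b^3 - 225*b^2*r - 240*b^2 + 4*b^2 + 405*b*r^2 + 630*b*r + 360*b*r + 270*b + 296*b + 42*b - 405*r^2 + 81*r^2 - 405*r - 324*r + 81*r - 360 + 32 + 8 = -30*b^3 - 236*b^2 + 608*b + r^2*(405*b - 324) + r*(-225*b^2 + 990*b - 648) - 320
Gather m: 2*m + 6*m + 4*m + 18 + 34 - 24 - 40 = 12*m - 12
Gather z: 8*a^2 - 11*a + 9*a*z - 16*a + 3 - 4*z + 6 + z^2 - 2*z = 8*a^2 - 27*a + z^2 + z*(9*a - 6) + 9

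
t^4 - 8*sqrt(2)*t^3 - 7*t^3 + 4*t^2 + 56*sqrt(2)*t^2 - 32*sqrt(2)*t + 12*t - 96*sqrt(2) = (t - 6)*(t - 2)*(t + 1)*(t - 8*sqrt(2))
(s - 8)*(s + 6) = s^2 - 2*s - 48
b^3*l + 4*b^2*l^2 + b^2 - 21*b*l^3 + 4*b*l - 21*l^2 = (b - 3*l)*(b + 7*l)*(b*l + 1)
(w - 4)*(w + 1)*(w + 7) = w^3 + 4*w^2 - 25*w - 28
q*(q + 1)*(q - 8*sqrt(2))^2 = q^4 - 16*sqrt(2)*q^3 + q^3 - 16*sqrt(2)*q^2 + 128*q^2 + 128*q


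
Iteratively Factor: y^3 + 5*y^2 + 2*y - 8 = (y + 2)*(y^2 + 3*y - 4) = (y - 1)*(y + 2)*(y + 4)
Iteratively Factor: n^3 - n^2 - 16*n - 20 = (n + 2)*(n^2 - 3*n - 10) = (n - 5)*(n + 2)*(n + 2)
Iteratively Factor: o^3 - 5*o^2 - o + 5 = (o + 1)*(o^2 - 6*o + 5) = (o - 1)*(o + 1)*(o - 5)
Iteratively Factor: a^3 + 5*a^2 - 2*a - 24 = (a + 4)*(a^2 + a - 6) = (a - 2)*(a + 4)*(a + 3)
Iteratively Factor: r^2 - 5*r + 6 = (r - 2)*(r - 3)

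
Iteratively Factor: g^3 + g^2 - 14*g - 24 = (g + 3)*(g^2 - 2*g - 8) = (g + 2)*(g + 3)*(g - 4)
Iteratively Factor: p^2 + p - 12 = (p + 4)*(p - 3)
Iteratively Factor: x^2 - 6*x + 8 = (x - 2)*(x - 4)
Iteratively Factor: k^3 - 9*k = (k + 3)*(k^2 - 3*k) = k*(k + 3)*(k - 3)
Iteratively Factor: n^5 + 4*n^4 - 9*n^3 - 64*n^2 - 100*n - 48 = (n + 1)*(n^4 + 3*n^3 - 12*n^2 - 52*n - 48) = (n + 1)*(n + 2)*(n^3 + n^2 - 14*n - 24) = (n - 4)*(n + 1)*(n + 2)*(n^2 + 5*n + 6) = (n - 4)*(n + 1)*(n + 2)^2*(n + 3)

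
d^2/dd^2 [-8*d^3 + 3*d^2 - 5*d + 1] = 6 - 48*d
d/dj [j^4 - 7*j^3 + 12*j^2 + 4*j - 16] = 4*j^3 - 21*j^2 + 24*j + 4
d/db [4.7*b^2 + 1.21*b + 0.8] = 9.4*b + 1.21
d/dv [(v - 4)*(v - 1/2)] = 2*v - 9/2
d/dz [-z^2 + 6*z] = 6 - 2*z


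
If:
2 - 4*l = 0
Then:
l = 1/2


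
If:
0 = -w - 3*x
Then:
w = -3*x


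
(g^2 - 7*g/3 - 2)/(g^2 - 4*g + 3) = (g + 2/3)/(g - 1)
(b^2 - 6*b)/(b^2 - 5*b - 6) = b/(b + 1)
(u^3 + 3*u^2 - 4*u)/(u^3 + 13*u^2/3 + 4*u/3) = 3*(u - 1)/(3*u + 1)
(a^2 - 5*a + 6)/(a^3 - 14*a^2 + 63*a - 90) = (a - 2)/(a^2 - 11*a + 30)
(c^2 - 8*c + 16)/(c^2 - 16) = (c - 4)/(c + 4)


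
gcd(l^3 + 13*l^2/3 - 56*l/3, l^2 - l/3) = l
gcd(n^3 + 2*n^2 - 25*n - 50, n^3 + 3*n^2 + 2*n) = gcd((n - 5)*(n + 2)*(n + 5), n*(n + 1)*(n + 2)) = n + 2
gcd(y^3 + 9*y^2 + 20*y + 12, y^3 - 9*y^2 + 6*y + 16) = y + 1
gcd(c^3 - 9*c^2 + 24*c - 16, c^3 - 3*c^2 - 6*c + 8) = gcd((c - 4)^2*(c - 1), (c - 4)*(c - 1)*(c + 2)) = c^2 - 5*c + 4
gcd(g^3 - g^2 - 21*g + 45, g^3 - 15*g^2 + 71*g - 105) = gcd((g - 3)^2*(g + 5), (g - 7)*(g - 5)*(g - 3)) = g - 3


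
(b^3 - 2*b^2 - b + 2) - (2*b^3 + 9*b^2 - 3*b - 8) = -b^3 - 11*b^2 + 2*b + 10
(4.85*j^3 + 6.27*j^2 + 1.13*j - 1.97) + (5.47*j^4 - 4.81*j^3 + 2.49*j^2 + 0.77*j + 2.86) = 5.47*j^4 + 0.04*j^3 + 8.76*j^2 + 1.9*j + 0.89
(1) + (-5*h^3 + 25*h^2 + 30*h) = -5*h^3 + 25*h^2 + 30*h + 1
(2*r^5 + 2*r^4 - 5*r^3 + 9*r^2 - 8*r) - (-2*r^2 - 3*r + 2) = 2*r^5 + 2*r^4 - 5*r^3 + 11*r^2 - 5*r - 2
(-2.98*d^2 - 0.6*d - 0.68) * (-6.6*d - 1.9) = 19.668*d^3 + 9.622*d^2 + 5.628*d + 1.292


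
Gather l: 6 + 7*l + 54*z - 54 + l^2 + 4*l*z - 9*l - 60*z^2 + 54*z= l^2 + l*(4*z - 2) - 60*z^2 + 108*z - 48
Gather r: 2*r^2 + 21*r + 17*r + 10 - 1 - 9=2*r^2 + 38*r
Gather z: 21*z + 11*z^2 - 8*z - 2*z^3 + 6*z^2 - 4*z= -2*z^3 + 17*z^2 + 9*z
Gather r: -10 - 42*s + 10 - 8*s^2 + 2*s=-8*s^2 - 40*s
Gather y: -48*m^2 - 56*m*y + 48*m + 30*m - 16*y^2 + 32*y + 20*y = -48*m^2 + 78*m - 16*y^2 + y*(52 - 56*m)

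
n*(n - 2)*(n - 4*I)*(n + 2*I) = n^4 - 2*n^3 - 2*I*n^3 + 8*n^2 + 4*I*n^2 - 16*n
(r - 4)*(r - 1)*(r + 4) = r^3 - r^2 - 16*r + 16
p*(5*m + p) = 5*m*p + p^2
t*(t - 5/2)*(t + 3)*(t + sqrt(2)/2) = t^4 + t^3/2 + sqrt(2)*t^3/2 - 15*t^2/2 + sqrt(2)*t^2/4 - 15*sqrt(2)*t/4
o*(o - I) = o^2 - I*o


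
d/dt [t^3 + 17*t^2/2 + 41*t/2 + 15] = 3*t^2 + 17*t + 41/2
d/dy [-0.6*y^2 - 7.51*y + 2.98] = -1.2*y - 7.51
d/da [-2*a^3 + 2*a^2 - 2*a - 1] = -6*a^2 + 4*a - 2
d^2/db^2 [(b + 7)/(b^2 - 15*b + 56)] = 2*((8 - 3*b)*(b^2 - 15*b + 56) + (b + 7)*(2*b - 15)^2)/(b^2 - 15*b + 56)^3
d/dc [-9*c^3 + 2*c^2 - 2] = c*(4 - 27*c)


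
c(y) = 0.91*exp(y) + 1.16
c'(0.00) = 0.91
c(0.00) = 2.07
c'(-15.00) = 0.00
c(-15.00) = 1.16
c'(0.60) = 1.66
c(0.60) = 2.82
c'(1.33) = 3.44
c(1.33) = 4.60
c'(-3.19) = 0.04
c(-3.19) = 1.20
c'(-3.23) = 0.04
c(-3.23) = 1.20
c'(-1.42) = 0.22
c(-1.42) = 1.38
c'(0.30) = 1.23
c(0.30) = 2.39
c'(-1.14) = 0.29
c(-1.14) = 1.45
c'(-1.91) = 0.13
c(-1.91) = 1.29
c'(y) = 0.91*exp(y)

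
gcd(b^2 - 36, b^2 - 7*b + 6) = b - 6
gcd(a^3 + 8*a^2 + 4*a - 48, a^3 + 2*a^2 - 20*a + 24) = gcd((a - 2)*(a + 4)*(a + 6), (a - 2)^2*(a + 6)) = a^2 + 4*a - 12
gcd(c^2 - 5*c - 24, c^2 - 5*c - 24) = c^2 - 5*c - 24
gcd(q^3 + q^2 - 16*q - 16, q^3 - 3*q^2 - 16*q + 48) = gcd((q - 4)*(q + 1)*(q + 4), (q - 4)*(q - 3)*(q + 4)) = q^2 - 16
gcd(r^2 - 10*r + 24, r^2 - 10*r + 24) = r^2 - 10*r + 24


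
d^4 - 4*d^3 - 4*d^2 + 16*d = d*(d - 4)*(d - 2)*(d + 2)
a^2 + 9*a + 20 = (a + 4)*(a + 5)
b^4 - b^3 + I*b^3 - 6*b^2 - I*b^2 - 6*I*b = b*(b - 3)*(b + 2)*(b + I)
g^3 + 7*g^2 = g^2*(g + 7)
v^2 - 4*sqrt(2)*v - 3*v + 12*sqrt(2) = (v - 3)*(v - 4*sqrt(2))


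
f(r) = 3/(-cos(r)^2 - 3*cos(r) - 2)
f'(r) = 3*(-2*sin(r)*cos(r) - 3*sin(r))/(-cos(r)^2 - 3*cos(r) - 2)^2 = -3*(2*cos(r) + 3)*sin(r)/(cos(r)^2 + 3*cos(r) + 2)^2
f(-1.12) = -0.86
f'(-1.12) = 0.85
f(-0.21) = -0.51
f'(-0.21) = 0.09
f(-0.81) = -0.66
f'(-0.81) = 0.46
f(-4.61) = -1.76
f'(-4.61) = -2.87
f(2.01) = -3.31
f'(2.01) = -7.12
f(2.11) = -4.15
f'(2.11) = -9.71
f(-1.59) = -1.54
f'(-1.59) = 2.35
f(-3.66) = -20.18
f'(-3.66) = -84.94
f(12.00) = -0.57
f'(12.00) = 0.27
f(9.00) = -31.00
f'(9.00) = -155.50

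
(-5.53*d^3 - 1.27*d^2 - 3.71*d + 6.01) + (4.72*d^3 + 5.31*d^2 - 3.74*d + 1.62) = -0.81*d^3 + 4.04*d^2 - 7.45*d + 7.63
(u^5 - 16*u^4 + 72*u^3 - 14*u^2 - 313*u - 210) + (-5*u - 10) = u^5 - 16*u^4 + 72*u^3 - 14*u^2 - 318*u - 220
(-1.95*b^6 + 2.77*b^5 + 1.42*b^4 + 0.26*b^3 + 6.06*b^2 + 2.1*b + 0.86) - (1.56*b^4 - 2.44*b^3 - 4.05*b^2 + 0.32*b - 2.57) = -1.95*b^6 + 2.77*b^5 - 0.14*b^4 + 2.7*b^3 + 10.11*b^2 + 1.78*b + 3.43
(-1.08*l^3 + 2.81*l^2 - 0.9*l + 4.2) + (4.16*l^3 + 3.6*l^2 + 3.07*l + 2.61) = 3.08*l^3 + 6.41*l^2 + 2.17*l + 6.81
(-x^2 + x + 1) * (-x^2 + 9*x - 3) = x^4 - 10*x^3 + 11*x^2 + 6*x - 3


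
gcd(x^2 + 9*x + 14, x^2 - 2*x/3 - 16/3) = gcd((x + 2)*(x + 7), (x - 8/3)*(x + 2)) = x + 2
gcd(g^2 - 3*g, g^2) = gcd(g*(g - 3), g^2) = g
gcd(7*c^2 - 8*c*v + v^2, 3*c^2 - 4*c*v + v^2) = -c + v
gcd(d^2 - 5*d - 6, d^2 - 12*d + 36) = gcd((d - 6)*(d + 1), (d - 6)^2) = d - 6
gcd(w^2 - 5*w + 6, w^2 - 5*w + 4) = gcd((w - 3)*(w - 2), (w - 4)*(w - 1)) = 1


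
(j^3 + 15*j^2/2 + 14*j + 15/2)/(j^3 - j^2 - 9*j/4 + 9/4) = 2*(j^2 + 6*j + 5)/(2*j^2 - 5*j + 3)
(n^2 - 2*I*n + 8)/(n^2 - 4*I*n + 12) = (n - 4*I)/(n - 6*I)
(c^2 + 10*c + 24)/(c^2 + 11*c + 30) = (c + 4)/(c + 5)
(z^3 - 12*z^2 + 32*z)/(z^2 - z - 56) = z*(z - 4)/(z + 7)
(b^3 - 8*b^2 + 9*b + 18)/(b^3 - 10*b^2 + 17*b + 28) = (b^2 - 9*b + 18)/(b^2 - 11*b + 28)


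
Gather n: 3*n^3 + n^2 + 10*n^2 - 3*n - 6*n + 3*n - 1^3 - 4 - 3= 3*n^3 + 11*n^2 - 6*n - 8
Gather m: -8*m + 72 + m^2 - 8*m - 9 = m^2 - 16*m + 63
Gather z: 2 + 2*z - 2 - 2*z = 0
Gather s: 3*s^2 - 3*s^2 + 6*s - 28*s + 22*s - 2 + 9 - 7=0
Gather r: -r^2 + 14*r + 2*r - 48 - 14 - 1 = -r^2 + 16*r - 63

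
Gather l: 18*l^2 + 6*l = 18*l^2 + 6*l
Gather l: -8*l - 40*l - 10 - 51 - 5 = -48*l - 66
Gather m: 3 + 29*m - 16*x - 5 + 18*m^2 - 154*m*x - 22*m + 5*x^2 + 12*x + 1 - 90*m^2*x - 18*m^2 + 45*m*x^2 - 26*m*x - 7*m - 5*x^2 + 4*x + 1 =-90*m^2*x + m*(45*x^2 - 180*x)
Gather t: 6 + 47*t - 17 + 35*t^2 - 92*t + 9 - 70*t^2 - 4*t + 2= -35*t^2 - 49*t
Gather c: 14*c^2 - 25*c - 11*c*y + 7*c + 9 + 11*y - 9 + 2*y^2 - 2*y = 14*c^2 + c*(-11*y - 18) + 2*y^2 + 9*y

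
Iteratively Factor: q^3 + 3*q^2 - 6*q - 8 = (q - 2)*(q^2 + 5*q + 4) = (q - 2)*(q + 4)*(q + 1)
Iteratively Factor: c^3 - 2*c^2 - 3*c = (c - 3)*(c^2 + c) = c*(c - 3)*(c + 1)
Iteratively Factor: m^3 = (m)*(m^2) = m^2*(m)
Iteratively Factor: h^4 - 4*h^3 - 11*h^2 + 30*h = (h - 5)*(h^3 + h^2 - 6*h) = h*(h - 5)*(h^2 + h - 6) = h*(h - 5)*(h + 3)*(h - 2)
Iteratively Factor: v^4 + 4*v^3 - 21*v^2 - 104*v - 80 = (v + 4)*(v^3 - 21*v - 20) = (v - 5)*(v + 4)*(v^2 + 5*v + 4) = (v - 5)*(v + 4)^2*(v + 1)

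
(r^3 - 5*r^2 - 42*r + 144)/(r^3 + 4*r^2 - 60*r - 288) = (r - 3)/(r + 6)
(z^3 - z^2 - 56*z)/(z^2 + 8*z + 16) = z*(z^2 - z - 56)/(z^2 + 8*z + 16)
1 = 1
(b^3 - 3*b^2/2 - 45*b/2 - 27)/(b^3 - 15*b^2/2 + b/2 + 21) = (b^2 - 3*b - 18)/(b^2 - 9*b + 14)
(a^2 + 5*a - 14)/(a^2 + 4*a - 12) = (a + 7)/(a + 6)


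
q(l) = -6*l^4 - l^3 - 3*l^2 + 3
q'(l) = -24*l^3 - 3*l^2 - 6*l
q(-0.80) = -0.87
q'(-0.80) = 15.17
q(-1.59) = -38.91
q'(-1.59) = 98.43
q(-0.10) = 2.97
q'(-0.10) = 0.59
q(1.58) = -45.83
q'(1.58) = -111.63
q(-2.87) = -405.15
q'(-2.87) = 559.87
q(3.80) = -1346.27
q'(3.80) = -1383.05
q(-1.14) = -9.55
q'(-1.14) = 38.50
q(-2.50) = -234.50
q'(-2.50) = 371.25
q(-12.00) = -123117.00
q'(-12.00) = 41112.00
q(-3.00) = -483.00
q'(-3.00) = 639.00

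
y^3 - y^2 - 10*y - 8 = (y - 4)*(y + 1)*(y + 2)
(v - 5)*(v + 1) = v^2 - 4*v - 5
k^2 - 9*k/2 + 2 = (k - 4)*(k - 1/2)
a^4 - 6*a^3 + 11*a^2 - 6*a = a*(a - 3)*(a - 2)*(a - 1)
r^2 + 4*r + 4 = (r + 2)^2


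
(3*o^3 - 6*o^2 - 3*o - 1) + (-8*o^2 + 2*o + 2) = 3*o^3 - 14*o^2 - o + 1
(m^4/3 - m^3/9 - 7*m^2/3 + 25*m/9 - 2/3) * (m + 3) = m^5/3 + 8*m^4/9 - 8*m^3/3 - 38*m^2/9 + 23*m/3 - 2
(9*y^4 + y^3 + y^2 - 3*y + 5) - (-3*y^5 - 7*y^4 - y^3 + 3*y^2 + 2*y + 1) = 3*y^5 + 16*y^4 + 2*y^3 - 2*y^2 - 5*y + 4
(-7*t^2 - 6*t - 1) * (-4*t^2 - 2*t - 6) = 28*t^4 + 38*t^3 + 58*t^2 + 38*t + 6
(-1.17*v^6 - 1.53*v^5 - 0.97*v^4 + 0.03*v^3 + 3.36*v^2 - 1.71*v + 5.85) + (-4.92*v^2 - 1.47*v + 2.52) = -1.17*v^6 - 1.53*v^5 - 0.97*v^4 + 0.03*v^3 - 1.56*v^2 - 3.18*v + 8.37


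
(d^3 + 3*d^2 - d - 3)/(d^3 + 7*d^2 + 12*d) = (d^2 - 1)/(d*(d + 4))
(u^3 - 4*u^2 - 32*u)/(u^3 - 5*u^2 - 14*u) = (-u^2 + 4*u + 32)/(-u^2 + 5*u + 14)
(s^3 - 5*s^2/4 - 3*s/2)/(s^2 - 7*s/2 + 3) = s*(4*s + 3)/(2*(2*s - 3))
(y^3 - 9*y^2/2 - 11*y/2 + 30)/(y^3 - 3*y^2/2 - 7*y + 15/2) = (y - 4)/(y - 1)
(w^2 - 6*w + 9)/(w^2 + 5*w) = (w^2 - 6*w + 9)/(w*(w + 5))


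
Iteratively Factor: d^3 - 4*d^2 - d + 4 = (d - 1)*(d^2 - 3*d - 4) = (d - 4)*(d - 1)*(d + 1)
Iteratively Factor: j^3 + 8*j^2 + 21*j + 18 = (j + 2)*(j^2 + 6*j + 9) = (j + 2)*(j + 3)*(j + 3)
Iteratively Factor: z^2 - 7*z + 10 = (z - 5)*(z - 2)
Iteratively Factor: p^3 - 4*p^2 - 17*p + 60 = (p + 4)*(p^2 - 8*p + 15) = (p - 5)*(p + 4)*(p - 3)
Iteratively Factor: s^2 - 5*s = (s)*(s - 5)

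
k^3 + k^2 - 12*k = k*(k - 3)*(k + 4)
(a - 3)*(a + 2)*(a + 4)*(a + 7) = a^4 + 10*a^3 + 11*a^2 - 94*a - 168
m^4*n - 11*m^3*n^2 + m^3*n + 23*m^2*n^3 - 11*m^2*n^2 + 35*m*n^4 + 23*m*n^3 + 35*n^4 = (m - 7*n)*(m - 5*n)*(m + n)*(m*n + n)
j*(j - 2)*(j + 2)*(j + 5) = j^4 + 5*j^3 - 4*j^2 - 20*j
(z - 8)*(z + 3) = z^2 - 5*z - 24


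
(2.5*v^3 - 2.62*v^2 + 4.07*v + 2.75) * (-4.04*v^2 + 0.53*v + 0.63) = -10.1*v^5 + 11.9098*v^4 - 16.2564*v^3 - 10.6035*v^2 + 4.0216*v + 1.7325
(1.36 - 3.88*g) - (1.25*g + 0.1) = 1.26 - 5.13*g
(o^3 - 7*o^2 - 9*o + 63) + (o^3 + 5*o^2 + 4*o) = 2*o^3 - 2*o^2 - 5*o + 63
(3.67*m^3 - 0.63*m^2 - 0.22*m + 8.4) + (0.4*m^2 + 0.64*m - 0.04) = 3.67*m^3 - 0.23*m^2 + 0.42*m + 8.36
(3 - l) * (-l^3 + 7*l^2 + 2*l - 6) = l^4 - 10*l^3 + 19*l^2 + 12*l - 18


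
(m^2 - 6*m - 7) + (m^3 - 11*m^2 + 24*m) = m^3 - 10*m^2 + 18*m - 7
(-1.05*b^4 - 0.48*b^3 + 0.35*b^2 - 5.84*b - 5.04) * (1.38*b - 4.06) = -1.449*b^5 + 3.6006*b^4 + 2.4318*b^3 - 9.4802*b^2 + 16.7552*b + 20.4624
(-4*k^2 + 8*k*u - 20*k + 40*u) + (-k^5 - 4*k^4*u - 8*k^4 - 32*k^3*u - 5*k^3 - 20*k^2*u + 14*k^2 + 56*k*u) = -k^5 - 4*k^4*u - 8*k^4 - 32*k^3*u - 5*k^3 - 20*k^2*u + 10*k^2 + 64*k*u - 20*k + 40*u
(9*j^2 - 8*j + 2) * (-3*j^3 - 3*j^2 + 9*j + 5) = -27*j^5 - 3*j^4 + 99*j^3 - 33*j^2 - 22*j + 10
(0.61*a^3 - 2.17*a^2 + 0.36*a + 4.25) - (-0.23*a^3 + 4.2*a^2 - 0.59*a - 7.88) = 0.84*a^3 - 6.37*a^2 + 0.95*a + 12.13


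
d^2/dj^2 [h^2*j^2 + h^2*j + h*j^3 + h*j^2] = 2*h*(h + 3*j + 1)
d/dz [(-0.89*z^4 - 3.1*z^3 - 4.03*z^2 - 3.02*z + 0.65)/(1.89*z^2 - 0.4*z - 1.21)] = (-3.3642*z^5 - 4.791*z^4 + 6.7876*z^3 + 18.5728*z^2 + 7.2956*z + 3.9142)/(3.5721*z^4 - 1.512*z^3 - 4.4138*z^2 + 0.968*z + 1.4641)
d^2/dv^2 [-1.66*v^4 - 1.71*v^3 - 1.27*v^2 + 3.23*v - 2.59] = -19.92*v^2 - 10.26*v - 2.54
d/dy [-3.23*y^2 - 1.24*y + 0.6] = -6.46*y - 1.24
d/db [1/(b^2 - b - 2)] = (1 - 2*b)/(-b^2 + b + 2)^2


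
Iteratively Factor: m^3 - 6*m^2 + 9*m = (m - 3)*(m^2 - 3*m) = m*(m - 3)*(m - 3)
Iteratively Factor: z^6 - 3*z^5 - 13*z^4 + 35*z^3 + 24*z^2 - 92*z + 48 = (z + 2)*(z^5 - 5*z^4 - 3*z^3 + 41*z^2 - 58*z + 24) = (z - 1)*(z + 2)*(z^4 - 4*z^3 - 7*z^2 + 34*z - 24) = (z - 2)*(z - 1)*(z + 2)*(z^3 - 2*z^2 - 11*z + 12) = (z - 2)*(z - 1)*(z + 2)*(z + 3)*(z^2 - 5*z + 4) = (z - 4)*(z - 2)*(z - 1)*(z + 2)*(z + 3)*(z - 1)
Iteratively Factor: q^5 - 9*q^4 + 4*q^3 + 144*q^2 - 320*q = (q - 5)*(q^4 - 4*q^3 - 16*q^2 + 64*q) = q*(q - 5)*(q^3 - 4*q^2 - 16*q + 64) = q*(q - 5)*(q + 4)*(q^2 - 8*q + 16) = q*(q - 5)*(q - 4)*(q + 4)*(q - 4)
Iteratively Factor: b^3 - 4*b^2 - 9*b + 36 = (b + 3)*(b^2 - 7*b + 12) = (b - 3)*(b + 3)*(b - 4)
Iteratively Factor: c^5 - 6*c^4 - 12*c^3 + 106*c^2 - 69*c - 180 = (c - 3)*(c^4 - 3*c^3 - 21*c^2 + 43*c + 60) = (c - 3)*(c + 4)*(c^3 - 7*c^2 + 7*c + 15) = (c - 3)*(c + 1)*(c + 4)*(c^2 - 8*c + 15) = (c - 3)^2*(c + 1)*(c + 4)*(c - 5)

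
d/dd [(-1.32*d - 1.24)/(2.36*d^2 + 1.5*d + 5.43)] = (3.1152*d^2 + 5.8528*d - 5.3076)/(5.5696*d^4 + 7.08*d^3 + 27.8796*d^2 + 16.29*d + 29.4849)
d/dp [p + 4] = 1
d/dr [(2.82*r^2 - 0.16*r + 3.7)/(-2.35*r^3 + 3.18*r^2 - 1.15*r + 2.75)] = (6.627*r^4 - 0.751999999999999*r^3 + 23.3508*r^2 - 8.02200000000001*r + 3.815)/(5.5225*r^6 - 14.946*r^5 + 15.5174*r^4 - 20.239*r^3 + 18.8125*r^2 - 6.325*r + 7.5625)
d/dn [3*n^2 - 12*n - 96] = 6*n - 12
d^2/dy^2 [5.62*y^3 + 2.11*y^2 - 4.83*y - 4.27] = 33.72*y + 4.22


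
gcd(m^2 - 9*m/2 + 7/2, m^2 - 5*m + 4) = m - 1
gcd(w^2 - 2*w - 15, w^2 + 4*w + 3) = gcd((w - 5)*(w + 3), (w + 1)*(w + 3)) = w + 3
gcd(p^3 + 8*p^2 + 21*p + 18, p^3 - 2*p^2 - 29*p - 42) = p^2 + 5*p + 6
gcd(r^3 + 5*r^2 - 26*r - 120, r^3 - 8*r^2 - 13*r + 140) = r^2 - r - 20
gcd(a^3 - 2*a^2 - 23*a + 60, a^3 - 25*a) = a + 5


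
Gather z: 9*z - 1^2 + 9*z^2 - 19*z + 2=9*z^2 - 10*z + 1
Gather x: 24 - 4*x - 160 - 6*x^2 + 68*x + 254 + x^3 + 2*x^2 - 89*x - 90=x^3 - 4*x^2 - 25*x + 28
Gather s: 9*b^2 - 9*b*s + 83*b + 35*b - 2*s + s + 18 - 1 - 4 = 9*b^2 + 118*b + s*(-9*b - 1) + 13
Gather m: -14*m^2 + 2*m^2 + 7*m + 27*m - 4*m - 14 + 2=-12*m^2 + 30*m - 12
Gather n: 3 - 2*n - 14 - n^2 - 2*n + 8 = -n^2 - 4*n - 3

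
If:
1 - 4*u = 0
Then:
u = 1/4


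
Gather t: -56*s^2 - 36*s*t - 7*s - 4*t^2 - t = -56*s^2 - 7*s - 4*t^2 + t*(-36*s - 1)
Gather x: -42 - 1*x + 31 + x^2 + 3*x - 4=x^2 + 2*x - 15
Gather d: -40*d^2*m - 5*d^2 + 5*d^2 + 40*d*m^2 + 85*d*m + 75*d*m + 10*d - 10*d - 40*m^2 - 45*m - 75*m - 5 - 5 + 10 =-40*d^2*m + d*(40*m^2 + 160*m) - 40*m^2 - 120*m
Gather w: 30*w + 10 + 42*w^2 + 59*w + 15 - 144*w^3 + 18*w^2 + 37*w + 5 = -144*w^3 + 60*w^2 + 126*w + 30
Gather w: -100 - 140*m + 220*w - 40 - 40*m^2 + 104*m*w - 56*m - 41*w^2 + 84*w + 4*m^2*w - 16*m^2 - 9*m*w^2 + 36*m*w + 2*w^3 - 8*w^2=-56*m^2 - 196*m + 2*w^3 + w^2*(-9*m - 49) + w*(4*m^2 + 140*m + 304) - 140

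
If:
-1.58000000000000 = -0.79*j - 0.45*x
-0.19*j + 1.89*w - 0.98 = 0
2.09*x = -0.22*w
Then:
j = 2.04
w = 0.72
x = -0.08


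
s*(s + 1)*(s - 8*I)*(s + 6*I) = s^4 + s^3 - 2*I*s^3 + 48*s^2 - 2*I*s^2 + 48*s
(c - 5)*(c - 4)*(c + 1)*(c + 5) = c^4 - 3*c^3 - 29*c^2 + 75*c + 100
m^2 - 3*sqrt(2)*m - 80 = (m - 8*sqrt(2))*(m + 5*sqrt(2))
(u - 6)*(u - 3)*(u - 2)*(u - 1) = u^4 - 12*u^3 + 47*u^2 - 72*u + 36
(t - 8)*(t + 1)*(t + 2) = t^3 - 5*t^2 - 22*t - 16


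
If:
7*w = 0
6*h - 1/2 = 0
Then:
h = 1/12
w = 0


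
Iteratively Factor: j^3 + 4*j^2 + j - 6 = (j + 2)*(j^2 + 2*j - 3) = (j + 2)*(j + 3)*(j - 1)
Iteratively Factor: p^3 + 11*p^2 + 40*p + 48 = (p + 4)*(p^2 + 7*p + 12) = (p + 3)*(p + 4)*(p + 4)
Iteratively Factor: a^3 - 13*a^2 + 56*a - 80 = (a - 5)*(a^2 - 8*a + 16) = (a - 5)*(a - 4)*(a - 4)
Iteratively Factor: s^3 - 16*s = (s - 4)*(s^2 + 4*s) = (s - 4)*(s + 4)*(s)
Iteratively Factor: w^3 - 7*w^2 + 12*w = (w - 4)*(w^2 - 3*w) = (w - 4)*(w - 3)*(w)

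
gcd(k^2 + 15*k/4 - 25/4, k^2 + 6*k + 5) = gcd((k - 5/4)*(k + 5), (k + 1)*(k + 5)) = k + 5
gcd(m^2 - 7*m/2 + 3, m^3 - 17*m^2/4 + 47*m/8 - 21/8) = m - 3/2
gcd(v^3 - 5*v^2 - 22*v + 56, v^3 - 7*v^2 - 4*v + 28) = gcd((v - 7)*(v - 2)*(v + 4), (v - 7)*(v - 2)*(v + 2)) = v^2 - 9*v + 14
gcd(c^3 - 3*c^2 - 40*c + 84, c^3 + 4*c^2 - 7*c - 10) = c - 2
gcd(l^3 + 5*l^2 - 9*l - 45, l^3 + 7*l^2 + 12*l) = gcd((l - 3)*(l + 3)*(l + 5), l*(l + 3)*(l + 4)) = l + 3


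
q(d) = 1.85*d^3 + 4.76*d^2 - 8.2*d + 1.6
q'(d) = 5.55*d^2 + 9.52*d - 8.2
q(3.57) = 117.17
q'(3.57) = 96.52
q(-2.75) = 21.67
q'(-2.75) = 7.59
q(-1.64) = 19.69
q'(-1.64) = -8.89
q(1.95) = 17.43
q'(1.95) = 31.47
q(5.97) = 515.93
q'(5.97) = 246.44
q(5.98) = 518.40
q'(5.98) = 247.20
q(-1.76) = 20.69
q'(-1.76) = -7.76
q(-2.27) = 23.10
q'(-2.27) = -1.21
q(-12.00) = -2411.36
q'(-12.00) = 676.76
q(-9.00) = -887.69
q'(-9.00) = 355.67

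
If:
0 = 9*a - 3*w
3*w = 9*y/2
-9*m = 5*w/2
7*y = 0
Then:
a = 0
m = 0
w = 0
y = 0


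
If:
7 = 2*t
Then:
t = 7/2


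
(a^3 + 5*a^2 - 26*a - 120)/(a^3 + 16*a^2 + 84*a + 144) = (a - 5)/(a + 6)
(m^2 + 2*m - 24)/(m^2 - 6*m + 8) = (m + 6)/(m - 2)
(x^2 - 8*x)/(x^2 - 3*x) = (x - 8)/(x - 3)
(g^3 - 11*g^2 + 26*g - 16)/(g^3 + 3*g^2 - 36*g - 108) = (g^3 - 11*g^2 + 26*g - 16)/(g^3 + 3*g^2 - 36*g - 108)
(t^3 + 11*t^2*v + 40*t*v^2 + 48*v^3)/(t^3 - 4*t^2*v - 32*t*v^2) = (t^2 + 7*t*v + 12*v^2)/(t*(t - 8*v))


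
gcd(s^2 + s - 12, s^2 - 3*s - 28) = s + 4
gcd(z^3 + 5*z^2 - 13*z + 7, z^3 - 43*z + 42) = z^2 + 6*z - 7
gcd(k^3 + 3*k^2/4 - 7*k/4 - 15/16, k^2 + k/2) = k + 1/2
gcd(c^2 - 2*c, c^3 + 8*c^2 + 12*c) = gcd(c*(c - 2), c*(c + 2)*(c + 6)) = c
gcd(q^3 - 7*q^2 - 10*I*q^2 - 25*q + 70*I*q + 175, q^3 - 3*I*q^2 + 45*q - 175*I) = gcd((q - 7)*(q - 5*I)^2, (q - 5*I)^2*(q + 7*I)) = q^2 - 10*I*q - 25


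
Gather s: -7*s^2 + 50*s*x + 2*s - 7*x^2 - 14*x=-7*s^2 + s*(50*x + 2) - 7*x^2 - 14*x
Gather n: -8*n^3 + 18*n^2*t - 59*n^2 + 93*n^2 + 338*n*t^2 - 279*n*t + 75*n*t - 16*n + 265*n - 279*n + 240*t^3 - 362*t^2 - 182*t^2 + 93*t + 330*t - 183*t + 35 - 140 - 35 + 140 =-8*n^3 + n^2*(18*t + 34) + n*(338*t^2 - 204*t - 30) + 240*t^3 - 544*t^2 + 240*t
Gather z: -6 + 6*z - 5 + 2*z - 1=8*z - 12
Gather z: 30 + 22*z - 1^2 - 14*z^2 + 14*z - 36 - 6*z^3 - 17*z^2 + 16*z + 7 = -6*z^3 - 31*z^2 + 52*z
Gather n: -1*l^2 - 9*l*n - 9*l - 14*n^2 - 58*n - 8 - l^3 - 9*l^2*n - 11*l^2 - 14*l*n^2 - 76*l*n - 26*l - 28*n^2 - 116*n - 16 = -l^3 - 12*l^2 - 35*l + n^2*(-14*l - 42) + n*(-9*l^2 - 85*l - 174) - 24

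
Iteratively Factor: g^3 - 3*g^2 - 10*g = (g + 2)*(g^2 - 5*g) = g*(g + 2)*(g - 5)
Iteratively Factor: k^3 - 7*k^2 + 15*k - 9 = (k - 1)*(k^2 - 6*k + 9) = (k - 3)*(k - 1)*(k - 3)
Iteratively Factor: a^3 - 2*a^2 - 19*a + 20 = (a - 1)*(a^2 - a - 20) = (a - 1)*(a + 4)*(a - 5)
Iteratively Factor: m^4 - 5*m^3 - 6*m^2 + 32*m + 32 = (m - 4)*(m^3 - m^2 - 10*m - 8) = (m - 4)*(m + 1)*(m^2 - 2*m - 8) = (m - 4)^2*(m + 1)*(m + 2)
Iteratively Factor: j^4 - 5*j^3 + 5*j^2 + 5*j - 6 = (j + 1)*(j^3 - 6*j^2 + 11*j - 6) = (j - 1)*(j + 1)*(j^2 - 5*j + 6) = (j - 2)*(j - 1)*(j + 1)*(j - 3)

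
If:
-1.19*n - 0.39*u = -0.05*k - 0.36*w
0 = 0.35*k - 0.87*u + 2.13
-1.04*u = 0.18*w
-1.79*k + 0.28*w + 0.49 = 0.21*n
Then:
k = -1.06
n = -4.24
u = 2.02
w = -11.69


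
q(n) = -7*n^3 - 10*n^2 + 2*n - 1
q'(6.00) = -874.00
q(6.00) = -1861.00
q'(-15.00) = -4423.00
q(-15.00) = 21344.00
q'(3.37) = -303.89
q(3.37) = -375.74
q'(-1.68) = -23.67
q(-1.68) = 0.61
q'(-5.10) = -442.21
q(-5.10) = 657.26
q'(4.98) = -618.41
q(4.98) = -1103.59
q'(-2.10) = -48.61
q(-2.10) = 15.53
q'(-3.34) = -165.47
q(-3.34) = 141.58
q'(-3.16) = -144.50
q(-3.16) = 113.71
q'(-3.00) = -127.00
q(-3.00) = 92.00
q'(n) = -21*n^2 - 20*n + 2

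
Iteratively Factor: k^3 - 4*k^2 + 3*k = (k - 3)*(k^2 - k) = (k - 3)*(k - 1)*(k)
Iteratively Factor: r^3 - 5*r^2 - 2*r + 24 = (r - 3)*(r^2 - 2*r - 8) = (r - 3)*(r + 2)*(r - 4)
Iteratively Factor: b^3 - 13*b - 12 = (b + 1)*(b^2 - b - 12) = (b + 1)*(b + 3)*(b - 4)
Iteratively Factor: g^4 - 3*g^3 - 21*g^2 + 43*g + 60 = (g + 4)*(g^3 - 7*g^2 + 7*g + 15) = (g - 3)*(g + 4)*(g^2 - 4*g - 5) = (g - 5)*(g - 3)*(g + 4)*(g + 1)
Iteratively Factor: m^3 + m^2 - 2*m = (m - 1)*(m^2 + 2*m) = m*(m - 1)*(m + 2)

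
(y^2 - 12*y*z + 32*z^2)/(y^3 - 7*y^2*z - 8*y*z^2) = (y - 4*z)/(y*(y + z))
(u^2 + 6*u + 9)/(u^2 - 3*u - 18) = (u + 3)/(u - 6)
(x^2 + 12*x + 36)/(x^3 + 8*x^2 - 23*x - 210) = (x + 6)/(x^2 + 2*x - 35)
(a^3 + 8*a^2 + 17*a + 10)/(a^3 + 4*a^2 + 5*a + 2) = (a + 5)/(a + 1)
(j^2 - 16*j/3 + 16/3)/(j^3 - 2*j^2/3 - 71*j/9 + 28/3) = 3*(j - 4)/(3*j^2 + 2*j - 21)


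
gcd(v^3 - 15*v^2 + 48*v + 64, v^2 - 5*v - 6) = v + 1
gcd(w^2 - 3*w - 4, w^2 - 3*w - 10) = 1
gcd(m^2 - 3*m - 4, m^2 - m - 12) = m - 4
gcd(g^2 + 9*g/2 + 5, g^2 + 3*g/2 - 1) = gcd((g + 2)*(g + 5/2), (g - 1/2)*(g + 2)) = g + 2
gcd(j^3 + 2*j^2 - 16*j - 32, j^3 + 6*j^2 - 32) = j + 4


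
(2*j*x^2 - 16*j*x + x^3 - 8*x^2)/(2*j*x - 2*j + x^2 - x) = x*(x - 8)/(x - 1)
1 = 1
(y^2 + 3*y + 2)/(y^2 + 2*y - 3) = (y^2 + 3*y + 2)/(y^2 + 2*y - 3)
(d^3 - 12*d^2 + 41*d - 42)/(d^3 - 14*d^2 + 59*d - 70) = (d - 3)/(d - 5)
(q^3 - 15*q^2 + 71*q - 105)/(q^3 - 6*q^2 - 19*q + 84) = (q - 5)/(q + 4)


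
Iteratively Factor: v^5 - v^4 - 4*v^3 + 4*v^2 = (v - 2)*(v^4 + v^3 - 2*v^2) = v*(v - 2)*(v^3 + v^2 - 2*v) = v*(v - 2)*(v + 2)*(v^2 - v) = v^2*(v - 2)*(v + 2)*(v - 1)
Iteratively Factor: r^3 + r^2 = (r)*(r^2 + r) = r^2*(r + 1)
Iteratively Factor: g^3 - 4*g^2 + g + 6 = (g + 1)*(g^2 - 5*g + 6) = (g - 2)*(g + 1)*(g - 3)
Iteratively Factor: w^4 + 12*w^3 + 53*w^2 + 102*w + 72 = (w + 4)*(w^3 + 8*w^2 + 21*w + 18) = (w + 3)*(w + 4)*(w^2 + 5*w + 6) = (w + 3)^2*(w + 4)*(w + 2)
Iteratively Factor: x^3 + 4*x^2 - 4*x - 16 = (x + 4)*(x^2 - 4) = (x + 2)*(x + 4)*(x - 2)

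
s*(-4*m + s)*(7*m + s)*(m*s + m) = -28*m^3*s^2 - 28*m^3*s + 3*m^2*s^3 + 3*m^2*s^2 + m*s^4 + m*s^3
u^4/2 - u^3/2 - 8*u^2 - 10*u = u*(u/2 + 1)*(u - 5)*(u + 2)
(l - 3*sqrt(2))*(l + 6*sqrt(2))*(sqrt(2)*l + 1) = sqrt(2)*l^3 + 7*l^2 - 33*sqrt(2)*l - 36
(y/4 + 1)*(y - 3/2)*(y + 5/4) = y^3/4 + 15*y^2/16 - 23*y/32 - 15/8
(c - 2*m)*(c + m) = c^2 - c*m - 2*m^2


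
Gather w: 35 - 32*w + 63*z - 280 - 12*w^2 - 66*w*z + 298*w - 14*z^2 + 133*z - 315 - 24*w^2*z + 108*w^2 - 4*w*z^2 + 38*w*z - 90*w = w^2*(96 - 24*z) + w*(-4*z^2 - 28*z + 176) - 14*z^2 + 196*z - 560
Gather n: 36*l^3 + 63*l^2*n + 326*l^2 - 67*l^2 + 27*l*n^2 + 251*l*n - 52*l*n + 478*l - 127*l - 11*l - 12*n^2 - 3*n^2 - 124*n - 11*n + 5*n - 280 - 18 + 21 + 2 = 36*l^3 + 259*l^2 + 340*l + n^2*(27*l - 15) + n*(63*l^2 + 199*l - 130) - 275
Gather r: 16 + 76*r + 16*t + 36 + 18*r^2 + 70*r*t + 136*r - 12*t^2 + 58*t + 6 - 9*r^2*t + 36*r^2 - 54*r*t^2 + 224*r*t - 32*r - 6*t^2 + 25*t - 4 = r^2*(54 - 9*t) + r*(-54*t^2 + 294*t + 180) - 18*t^2 + 99*t + 54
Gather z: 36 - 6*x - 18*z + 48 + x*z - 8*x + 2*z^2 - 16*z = -14*x + 2*z^2 + z*(x - 34) + 84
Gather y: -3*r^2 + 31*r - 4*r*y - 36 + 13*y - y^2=-3*r^2 + 31*r - y^2 + y*(13 - 4*r) - 36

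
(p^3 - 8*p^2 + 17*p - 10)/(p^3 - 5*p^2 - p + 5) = (p - 2)/(p + 1)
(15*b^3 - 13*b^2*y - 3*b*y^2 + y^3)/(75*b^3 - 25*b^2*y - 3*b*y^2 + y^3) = (-3*b^2 + 2*b*y + y^2)/(-15*b^2 + 2*b*y + y^2)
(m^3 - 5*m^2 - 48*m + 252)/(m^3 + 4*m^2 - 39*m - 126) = (m - 6)/(m + 3)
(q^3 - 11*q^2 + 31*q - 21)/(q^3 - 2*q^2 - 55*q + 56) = (q^2 - 10*q + 21)/(q^2 - q - 56)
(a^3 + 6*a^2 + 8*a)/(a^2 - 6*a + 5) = a*(a^2 + 6*a + 8)/(a^2 - 6*a + 5)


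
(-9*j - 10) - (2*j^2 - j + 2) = -2*j^2 - 8*j - 12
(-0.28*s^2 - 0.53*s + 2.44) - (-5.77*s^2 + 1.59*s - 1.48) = 5.49*s^2 - 2.12*s + 3.92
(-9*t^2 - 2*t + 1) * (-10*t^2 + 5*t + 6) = 90*t^4 - 25*t^3 - 74*t^2 - 7*t + 6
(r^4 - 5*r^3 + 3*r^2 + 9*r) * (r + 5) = r^5 - 22*r^3 + 24*r^2 + 45*r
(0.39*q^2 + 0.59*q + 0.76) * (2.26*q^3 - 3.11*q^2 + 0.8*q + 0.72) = 0.8814*q^5 + 0.1205*q^4 + 0.1947*q^3 - 1.6108*q^2 + 1.0328*q + 0.5472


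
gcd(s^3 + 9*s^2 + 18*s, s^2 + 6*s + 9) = s + 3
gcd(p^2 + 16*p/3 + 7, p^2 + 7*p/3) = p + 7/3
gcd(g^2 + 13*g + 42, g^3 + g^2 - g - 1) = 1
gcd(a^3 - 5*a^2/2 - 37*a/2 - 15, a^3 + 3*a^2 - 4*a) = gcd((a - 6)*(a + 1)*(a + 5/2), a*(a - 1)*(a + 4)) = 1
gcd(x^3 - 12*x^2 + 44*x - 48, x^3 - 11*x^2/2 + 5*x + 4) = x^2 - 6*x + 8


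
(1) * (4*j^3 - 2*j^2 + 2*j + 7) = 4*j^3 - 2*j^2 + 2*j + 7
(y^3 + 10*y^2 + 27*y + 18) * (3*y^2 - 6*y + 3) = 3*y^5 + 24*y^4 + 24*y^3 - 78*y^2 - 27*y + 54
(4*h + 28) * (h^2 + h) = 4*h^3 + 32*h^2 + 28*h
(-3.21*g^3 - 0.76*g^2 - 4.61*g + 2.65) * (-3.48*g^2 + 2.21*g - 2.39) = 11.1708*g^5 - 4.4493*g^4 + 22.0351*g^3 - 17.5937*g^2 + 16.8744*g - 6.3335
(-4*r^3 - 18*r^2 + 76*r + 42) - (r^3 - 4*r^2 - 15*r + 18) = -5*r^3 - 14*r^2 + 91*r + 24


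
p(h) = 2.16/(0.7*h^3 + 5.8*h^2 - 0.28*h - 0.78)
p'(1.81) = -0.12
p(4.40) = 0.01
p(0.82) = 0.66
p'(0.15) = -6.86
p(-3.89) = 0.05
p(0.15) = -3.13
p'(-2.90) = 0.03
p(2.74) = 0.04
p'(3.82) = -0.01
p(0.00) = -2.77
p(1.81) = 0.10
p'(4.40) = -0.01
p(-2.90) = 0.07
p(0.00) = -2.77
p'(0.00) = 0.99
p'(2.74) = -0.03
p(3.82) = 0.02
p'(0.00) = 0.99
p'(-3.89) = 0.01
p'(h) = 2.16*(-2.1*h^2 - 11.6*h + 0.28)/(0.7*h^3 + 5.8*h^2 - 0.28*h - 0.78)^2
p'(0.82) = -2.14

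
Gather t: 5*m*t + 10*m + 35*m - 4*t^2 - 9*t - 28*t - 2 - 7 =45*m - 4*t^2 + t*(5*m - 37) - 9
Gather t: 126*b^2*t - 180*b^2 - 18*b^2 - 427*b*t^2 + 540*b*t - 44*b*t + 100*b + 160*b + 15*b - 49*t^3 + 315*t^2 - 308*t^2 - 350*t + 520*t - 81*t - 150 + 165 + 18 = -198*b^2 + 275*b - 49*t^3 + t^2*(7 - 427*b) + t*(126*b^2 + 496*b + 89) + 33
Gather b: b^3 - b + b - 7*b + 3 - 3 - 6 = b^3 - 7*b - 6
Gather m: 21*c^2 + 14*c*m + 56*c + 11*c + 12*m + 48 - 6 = 21*c^2 + 67*c + m*(14*c + 12) + 42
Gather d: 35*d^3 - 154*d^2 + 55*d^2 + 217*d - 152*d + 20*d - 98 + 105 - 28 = 35*d^3 - 99*d^2 + 85*d - 21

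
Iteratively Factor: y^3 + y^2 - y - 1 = (y + 1)*(y^2 - 1) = (y + 1)^2*(y - 1)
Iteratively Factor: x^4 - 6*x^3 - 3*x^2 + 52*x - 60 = (x - 2)*(x^3 - 4*x^2 - 11*x + 30) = (x - 5)*(x - 2)*(x^2 + x - 6) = (x - 5)*(x - 2)^2*(x + 3)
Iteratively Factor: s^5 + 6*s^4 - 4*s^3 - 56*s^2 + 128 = (s + 2)*(s^4 + 4*s^3 - 12*s^2 - 32*s + 64) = (s - 2)*(s + 2)*(s^3 + 6*s^2 - 32) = (s - 2)^2*(s + 2)*(s^2 + 8*s + 16) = (s - 2)^2*(s + 2)*(s + 4)*(s + 4)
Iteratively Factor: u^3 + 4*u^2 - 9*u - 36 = (u - 3)*(u^2 + 7*u + 12) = (u - 3)*(u + 3)*(u + 4)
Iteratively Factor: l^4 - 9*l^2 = (l)*(l^3 - 9*l) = l*(l - 3)*(l^2 + 3*l) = l^2*(l - 3)*(l + 3)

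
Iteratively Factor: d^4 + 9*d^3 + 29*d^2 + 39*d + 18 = (d + 2)*(d^3 + 7*d^2 + 15*d + 9) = (d + 2)*(d + 3)*(d^2 + 4*d + 3) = (d + 2)*(d + 3)^2*(d + 1)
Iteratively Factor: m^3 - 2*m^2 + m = (m - 1)*(m^2 - m) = (m - 1)^2*(m)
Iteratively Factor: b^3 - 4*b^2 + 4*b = (b - 2)*(b^2 - 2*b) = b*(b - 2)*(b - 2)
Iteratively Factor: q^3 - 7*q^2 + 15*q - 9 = (q - 1)*(q^2 - 6*q + 9) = (q - 3)*(q - 1)*(q - 3)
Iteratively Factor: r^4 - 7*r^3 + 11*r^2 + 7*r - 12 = (r - 4)*(r^3 - 3*r^2 - r + 3) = (r - 4)*(r - 1)*(r^2 - 2*r - 3) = (r - 4)*(r - 1)*(r + 1)*(r - 3)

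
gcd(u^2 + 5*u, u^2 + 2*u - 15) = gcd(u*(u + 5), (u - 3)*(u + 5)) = u + 5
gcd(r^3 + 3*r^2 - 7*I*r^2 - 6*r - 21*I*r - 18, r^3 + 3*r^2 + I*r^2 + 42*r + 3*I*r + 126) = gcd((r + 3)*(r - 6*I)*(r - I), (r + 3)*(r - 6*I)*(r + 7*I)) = r^2 + r*(3 - 6*I) - 18*I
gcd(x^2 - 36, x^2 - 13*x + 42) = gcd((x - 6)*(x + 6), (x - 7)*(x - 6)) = x - 6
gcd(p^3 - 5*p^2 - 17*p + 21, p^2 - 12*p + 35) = p - 7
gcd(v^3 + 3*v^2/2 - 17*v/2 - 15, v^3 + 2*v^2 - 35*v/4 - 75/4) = v^2 - v/2 - 15/2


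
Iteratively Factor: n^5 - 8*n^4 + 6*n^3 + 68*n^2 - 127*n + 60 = (n - 4)*(n^4 - 4*n^3 - 10*n^2 + 28*n - 15) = (n - 4)*(n - 1)*(n^3 - 3*n^2 - 13*n + 15) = (n - 4)*(n - 1)*(n + 3)*(n^2 - 6*n + 5) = (n - 4)*(n - 1)^2*(n + 3)*(n - 5)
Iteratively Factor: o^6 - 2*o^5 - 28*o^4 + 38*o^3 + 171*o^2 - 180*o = (o + 4)*(o^5 - 6*o^4 - 4*o^3 + 54*o^2 - 45*o) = (o - 5)*(o + 4)*(o^4 - o^3 - 9*o^2 + 9*o) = (o - 5)*(o - 1)*(o + 4)*(o^3 - 9*o) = (o - 5)*(o - 3)*(o - 1)*(o + 4)*(o^2 + 3*o) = o*(o - 5)*(o - 3)*(o - 1)*(o + 4)*(o + 3)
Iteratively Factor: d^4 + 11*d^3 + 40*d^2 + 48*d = (d)*(d^3 + 11*d^2 + 40*d + 48) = d*(d + 4)*(d^2 + 7*d + 12) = d*(d + 4)^2*(d + 3)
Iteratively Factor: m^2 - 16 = (m - 4)*(m + 4)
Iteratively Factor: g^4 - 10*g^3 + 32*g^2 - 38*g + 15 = (g - 3)*(g^3 - 7*g^2 + 11*g - 5) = (g - 3)*(g - 1)*(g^2 - 6*g + 5) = (g - 3)*(g - 1)^2*(g - 5)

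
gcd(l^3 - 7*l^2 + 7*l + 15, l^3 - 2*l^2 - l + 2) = l + 1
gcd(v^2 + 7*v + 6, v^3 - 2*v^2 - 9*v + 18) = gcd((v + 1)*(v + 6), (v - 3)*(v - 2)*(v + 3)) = 1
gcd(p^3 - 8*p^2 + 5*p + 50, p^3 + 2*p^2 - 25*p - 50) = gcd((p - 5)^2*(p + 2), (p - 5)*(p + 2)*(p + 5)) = p^2 - 3*p - 10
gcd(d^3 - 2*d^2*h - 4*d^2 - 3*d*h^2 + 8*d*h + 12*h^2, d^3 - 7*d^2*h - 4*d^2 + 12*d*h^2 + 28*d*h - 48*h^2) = d^2 - 3*d*h - 4*d + 12*h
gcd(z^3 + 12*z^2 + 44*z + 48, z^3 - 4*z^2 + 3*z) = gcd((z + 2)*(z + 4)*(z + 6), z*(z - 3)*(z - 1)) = 1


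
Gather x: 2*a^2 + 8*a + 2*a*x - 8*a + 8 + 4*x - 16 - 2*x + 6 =2*a^2 + x*(2*a + 2) - 2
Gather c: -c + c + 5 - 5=0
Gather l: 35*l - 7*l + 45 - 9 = 28*l + 36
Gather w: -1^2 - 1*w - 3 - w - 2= -2*w - 6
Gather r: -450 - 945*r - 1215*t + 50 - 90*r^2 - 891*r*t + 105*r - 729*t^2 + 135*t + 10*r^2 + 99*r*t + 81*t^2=-80*r^2 + r*(-792*t - 840) - 648*t^2 - 1080*t - 400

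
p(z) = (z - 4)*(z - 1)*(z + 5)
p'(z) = (z - 4)*(z - 1) + (z - 4)*(z + 5) + (z - 1)*(z + 5) = 3*z^2 - 21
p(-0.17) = 23.57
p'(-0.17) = -20.91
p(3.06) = -15.61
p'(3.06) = 7.09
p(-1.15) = 42.63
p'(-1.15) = -17.03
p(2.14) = -15.14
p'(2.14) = -7.26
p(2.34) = -16.33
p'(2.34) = -4.57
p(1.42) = -6.96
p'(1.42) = -14.95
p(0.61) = 7.42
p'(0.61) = -19.88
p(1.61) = -9.64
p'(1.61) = -13.22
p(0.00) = 20.00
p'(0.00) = -21.00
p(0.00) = 20.00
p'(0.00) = -21.00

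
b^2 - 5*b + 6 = (b - 3)*(b - 2)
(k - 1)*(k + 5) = k^2 + 4*k - 5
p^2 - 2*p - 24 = (p - 6)*(p + 4)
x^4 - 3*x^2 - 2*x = x*(x - 2)*(x + 1)^2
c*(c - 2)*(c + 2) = c^3 - 4*c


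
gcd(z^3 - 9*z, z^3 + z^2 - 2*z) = z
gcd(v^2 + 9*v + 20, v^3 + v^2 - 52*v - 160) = v^2 + 9*v + 20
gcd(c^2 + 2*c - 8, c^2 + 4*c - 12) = c - 2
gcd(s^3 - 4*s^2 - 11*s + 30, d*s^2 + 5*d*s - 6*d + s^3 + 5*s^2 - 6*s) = 1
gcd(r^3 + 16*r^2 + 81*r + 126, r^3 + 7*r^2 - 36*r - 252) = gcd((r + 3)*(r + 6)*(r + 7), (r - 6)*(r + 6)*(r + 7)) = r^2 + 13*r + 42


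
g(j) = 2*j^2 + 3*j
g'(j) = 4*j + 3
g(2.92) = 25.81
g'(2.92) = 14.68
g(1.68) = 10.68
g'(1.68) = 9.72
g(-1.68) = 0.60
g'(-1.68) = -3.72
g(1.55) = 9.46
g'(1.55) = 9.20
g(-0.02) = -0.06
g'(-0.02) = 2.92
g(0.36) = 1.34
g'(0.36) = 4.44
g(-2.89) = 8.03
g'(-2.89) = -8.56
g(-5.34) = 41.01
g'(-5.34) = -18.36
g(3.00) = 27.00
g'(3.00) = 15.00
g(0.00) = 0.00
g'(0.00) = 3.00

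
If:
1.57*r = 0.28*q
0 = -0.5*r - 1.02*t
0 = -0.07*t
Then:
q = 0.00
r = 0.00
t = 0.00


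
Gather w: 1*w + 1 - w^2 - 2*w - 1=-w^2 - w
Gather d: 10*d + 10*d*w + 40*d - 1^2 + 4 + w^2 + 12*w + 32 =d*(10*w + 50) + w^2 + 12*w + 35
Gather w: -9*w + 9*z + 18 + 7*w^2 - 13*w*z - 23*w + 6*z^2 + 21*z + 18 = 7*w^2 + w*(-13*z - 32) + 6*z^2 + 30*z + 36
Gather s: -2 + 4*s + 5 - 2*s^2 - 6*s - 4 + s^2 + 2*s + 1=-s^2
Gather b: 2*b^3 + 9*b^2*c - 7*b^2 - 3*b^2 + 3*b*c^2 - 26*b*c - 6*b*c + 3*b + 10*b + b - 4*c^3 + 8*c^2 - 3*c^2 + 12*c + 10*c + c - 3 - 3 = 2*b^3 + b^2*(9*c - 10) + b*(3*c^2 - 32*c + 14) - 4*c^3 + 5*c^2 + 23*c - 6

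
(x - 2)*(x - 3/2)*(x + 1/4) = x^3 - 13*x^2/4 + 17*x/8 + 3/4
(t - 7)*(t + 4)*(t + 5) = t^3 + 2*t^2 - 43*t - 140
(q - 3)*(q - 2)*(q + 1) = q^3 - 4*q^2 + q + 6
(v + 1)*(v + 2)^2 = v^3 + 5*v^2 + 8*v + 4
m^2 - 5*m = m*(m - 5)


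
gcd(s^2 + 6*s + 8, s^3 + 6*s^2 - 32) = s + 4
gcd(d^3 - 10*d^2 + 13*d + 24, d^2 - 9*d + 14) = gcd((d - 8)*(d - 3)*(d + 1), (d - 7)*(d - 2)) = 1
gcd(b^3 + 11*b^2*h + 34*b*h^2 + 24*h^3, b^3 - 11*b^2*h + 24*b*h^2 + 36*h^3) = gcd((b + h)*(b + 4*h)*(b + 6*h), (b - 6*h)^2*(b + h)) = b + h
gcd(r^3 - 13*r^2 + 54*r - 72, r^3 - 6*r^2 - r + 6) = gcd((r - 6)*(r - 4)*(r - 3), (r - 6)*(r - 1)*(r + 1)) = r - 6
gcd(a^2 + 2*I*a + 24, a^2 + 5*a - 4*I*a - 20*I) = a - 4*I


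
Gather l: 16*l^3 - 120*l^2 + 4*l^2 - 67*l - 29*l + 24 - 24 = 16*l^3 - 116*l^2 - 96*l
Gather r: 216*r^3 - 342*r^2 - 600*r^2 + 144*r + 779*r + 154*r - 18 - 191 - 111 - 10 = 216*r^3 - 942*r^2 + 1077*r - 330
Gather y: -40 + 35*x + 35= 35*x - 5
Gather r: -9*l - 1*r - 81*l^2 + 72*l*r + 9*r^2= -81*l^2 - 9*l + 9*r^2 + r*(72*l - 1)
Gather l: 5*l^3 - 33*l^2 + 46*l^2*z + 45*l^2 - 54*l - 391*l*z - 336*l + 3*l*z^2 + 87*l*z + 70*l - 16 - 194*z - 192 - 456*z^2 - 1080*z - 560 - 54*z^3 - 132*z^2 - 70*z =5*l^3 + l^2*(46*z + 12) + l*(3*z^2 - 304*z - 320) - 54*z^3 - 588*z^2 - 1344*z - 768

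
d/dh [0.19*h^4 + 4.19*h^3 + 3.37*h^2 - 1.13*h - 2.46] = 0.76*h^3 + 12.57*h^2 + 6.74*h - 1.13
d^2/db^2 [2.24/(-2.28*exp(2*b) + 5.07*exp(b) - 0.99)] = (-2.24*(4.56*exp(b) - 5.07)*(9.12*exp(b) - 10.14)*exp(b) + (20.4288*exp(b) - 11.3568)*(2.28*exp(2*b) - 5.07*exp(b) + 0.99))*exp(b)/(2.28*exp(2*b) - 5.07*exp(b) + 0.99)^3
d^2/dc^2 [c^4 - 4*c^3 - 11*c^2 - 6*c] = 12*c^2 - 24*c - 22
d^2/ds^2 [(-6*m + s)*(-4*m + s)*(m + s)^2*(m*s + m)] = 2*m*(38*m^3 + 15*m^2*s + 5*m^2 - 48*m*s^2 - 24*m*s + 10*s^3 + 6*s^2)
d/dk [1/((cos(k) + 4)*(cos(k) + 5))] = (2*cos(k) + 9)*sin(k)/((cos(k) + 4)^2*(cos(k) + 5)^2)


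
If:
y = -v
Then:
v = -y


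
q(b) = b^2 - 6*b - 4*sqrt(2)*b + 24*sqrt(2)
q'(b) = 2*b - 6 - 4*sqrt(2)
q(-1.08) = 47.70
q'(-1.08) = -13.82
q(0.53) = 28.04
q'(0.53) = -10.60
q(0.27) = 30.87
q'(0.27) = -11.12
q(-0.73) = 42.98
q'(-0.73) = -13.12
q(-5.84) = 136.12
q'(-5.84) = -23.34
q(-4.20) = 100.54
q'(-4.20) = -20.06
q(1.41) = 19.49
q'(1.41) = -8.84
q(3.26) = 6.57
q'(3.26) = -5.14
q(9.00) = 10.03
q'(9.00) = 6.34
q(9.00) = 10.03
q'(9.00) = 6.34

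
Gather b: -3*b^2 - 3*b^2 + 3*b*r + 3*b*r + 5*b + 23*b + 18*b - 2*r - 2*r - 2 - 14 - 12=-6*b^2 + b*(6*r + 46) - 4*r - 28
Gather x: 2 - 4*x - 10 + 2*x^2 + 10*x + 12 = 2*x^2 + 6*x + 4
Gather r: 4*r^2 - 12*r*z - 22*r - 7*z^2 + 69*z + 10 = 4*r^2 + r*(-12*z - 22) - 7*z^2 + 69*z + 10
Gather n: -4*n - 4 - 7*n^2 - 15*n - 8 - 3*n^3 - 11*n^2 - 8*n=-3*n^3 - 18*n^2 - 27*n - 12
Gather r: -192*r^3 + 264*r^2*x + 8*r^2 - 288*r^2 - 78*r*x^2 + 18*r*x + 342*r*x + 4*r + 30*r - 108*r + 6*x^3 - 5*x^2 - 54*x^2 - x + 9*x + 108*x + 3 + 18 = -192*r^3 + r^2*(264*x - 280) + r*(-78*x^2 + 360*x - 74) + 6*x^3 - 59*x^2 + 116*x + 21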